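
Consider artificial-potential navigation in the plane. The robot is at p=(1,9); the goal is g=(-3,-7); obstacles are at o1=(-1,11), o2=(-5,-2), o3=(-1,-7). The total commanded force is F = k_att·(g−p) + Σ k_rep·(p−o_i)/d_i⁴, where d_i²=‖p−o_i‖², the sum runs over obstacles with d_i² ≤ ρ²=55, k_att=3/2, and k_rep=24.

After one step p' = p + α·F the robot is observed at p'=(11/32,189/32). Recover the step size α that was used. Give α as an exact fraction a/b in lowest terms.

α = 1/8

F_att = 3/2·(g−p) = 3/2·(-4,-16) = (-6.0000,-24.0000)
o1: d²=8 ≤ ρ²=55; F_rep = 24·(2,-2)/8² = (0.7500,-0.7500)
o2: d²=157 > ρ²=55 → inactive
o3: d²=260 > ρ²=55 → inactive
F = F_att + ΣF_rep = (-5.2500,-24.7500)
Δp = p'−p = (-0.6562,-3.0938); α = Δx/Fx = (-21/32) / (-21/4) = 1/8
check: Δy/Fy = (-99/32) / (-99/4) = 1/8 ✓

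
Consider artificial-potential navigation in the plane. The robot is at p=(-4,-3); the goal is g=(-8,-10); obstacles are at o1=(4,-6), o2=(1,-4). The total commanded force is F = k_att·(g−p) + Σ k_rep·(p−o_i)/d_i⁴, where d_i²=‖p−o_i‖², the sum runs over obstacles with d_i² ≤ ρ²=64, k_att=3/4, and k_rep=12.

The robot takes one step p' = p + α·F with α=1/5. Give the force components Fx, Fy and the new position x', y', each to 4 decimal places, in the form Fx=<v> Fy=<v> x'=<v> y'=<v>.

Fx=-3.0888 Fy=-5.2322 x'=-4.6178 y'=-4.0464

F_att = 3/4·(g−p) = 3/4·(-4,-7) = (-3.0000,-5.2500)
o1: d²=73 > ρ²=64 → inactive
o2: d²=26 ≤ ρ²=64; F_rep = 12·(-5,1)/26² = (-0.0888,0.0178)
F = F_att + ΣF_rep = (-3.0888,-5.2322)
p' = p + 1/5·F = (-4.6178,-4.0464)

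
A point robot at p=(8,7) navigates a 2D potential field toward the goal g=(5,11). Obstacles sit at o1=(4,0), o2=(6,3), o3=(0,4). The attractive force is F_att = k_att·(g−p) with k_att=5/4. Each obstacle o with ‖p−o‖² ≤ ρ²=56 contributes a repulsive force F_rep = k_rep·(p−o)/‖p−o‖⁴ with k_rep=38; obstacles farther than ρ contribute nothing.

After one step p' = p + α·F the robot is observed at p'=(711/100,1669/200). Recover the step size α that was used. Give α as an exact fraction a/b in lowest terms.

F_att = 5/4·(g−p) = 5/4·(-3,4) = (-3.7500,5.0000)
o1: d²=65 > ρ²=56 → inactive
o2: d²=20 ≤ ρ²=56; F_rep = 38·(2,4)/20² = (0.1900,0.3800)
o3: d²=73 > ρ²=56 → inactive
F = F_att + ΣF_rep = (-3.5600,5.3800)
Δp = p'−p = (-0.8900,1.3450); α = Δx/Fx = (-89/100) / (-89/25) = 1/4
check: Δy/Fy = (269/200) / (269/50) = 1/4 ✓

α = 1/4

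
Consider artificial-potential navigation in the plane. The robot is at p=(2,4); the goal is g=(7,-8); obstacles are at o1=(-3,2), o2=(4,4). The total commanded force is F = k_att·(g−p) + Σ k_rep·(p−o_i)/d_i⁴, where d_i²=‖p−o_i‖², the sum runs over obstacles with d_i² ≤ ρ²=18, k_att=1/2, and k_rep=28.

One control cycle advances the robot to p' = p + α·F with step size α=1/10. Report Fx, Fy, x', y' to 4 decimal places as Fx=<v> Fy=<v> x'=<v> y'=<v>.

Fx=-1.0000 Fy=-6.0000 x'=1.9000 y'=3.4000

F_att = 1/2·(g−p) = 1/2·(5,-12) = (2.5000,-6.0000)
o1: d²=29 > ρ²=18 → inactive
o2: d²=4 ≤ ρ²=18; F_rep = 28·(-2,0)/4² = (-3.5000,0.0000)
F = F_att + ΣF_rep = (-1.0000,-6.0000)
p' = p + 1/10·F = (1.9000,3.4000)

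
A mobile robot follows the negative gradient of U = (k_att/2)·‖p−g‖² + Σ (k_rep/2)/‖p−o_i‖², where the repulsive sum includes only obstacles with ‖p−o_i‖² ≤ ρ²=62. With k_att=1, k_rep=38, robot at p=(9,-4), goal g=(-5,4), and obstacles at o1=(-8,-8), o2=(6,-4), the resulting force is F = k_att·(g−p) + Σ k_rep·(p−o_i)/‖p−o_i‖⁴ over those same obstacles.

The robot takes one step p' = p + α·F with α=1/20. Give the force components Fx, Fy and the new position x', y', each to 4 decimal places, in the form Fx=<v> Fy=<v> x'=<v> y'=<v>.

Fx=-12.5926 Fy=8.0000 x'=8.3704 y'=-3.6000

F_att = 1·(g−p) = 1·(-14,8) = (-14.0000,8.0000)
o1: d²=305 > ρ²=62 → inactive
o2: d²=9 ≤ ρ²=62; F_rep = 38·(3,0)/9² = (1.4074,0.0000)
F = F_att + ΣF_rep = (-12.5926,8.0000)
p' = p + 1/20·F = (8.3704,-3.6000)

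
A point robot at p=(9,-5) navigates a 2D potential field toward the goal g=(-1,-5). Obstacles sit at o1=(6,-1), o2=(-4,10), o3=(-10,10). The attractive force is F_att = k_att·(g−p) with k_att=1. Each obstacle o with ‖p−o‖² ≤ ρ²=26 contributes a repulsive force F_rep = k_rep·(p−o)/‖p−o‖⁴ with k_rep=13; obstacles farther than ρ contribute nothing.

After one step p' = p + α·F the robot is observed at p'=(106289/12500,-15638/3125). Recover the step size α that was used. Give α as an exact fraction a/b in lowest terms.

α = 1/20

F_att = 1·(g−p) = 1·(-10,0) = (-10.0000,0.0000)
o1: d²=25 ≤ ρ²=26; F_rep = 13·(3,-4)/25² = (0.0624,-0.0832)
o2: d²=394 > ρ²=26 → inactive
o3: d²=586 > ρ²=26 → inactive
F = F_att + ΣF_rep = (-9.9376,-0.0832)
Δp = p'−p = (-0.4969,-0.0042); α = Δx/Fx = (-6211/12500) / (-6211/625) = 1/20
check: Δy/Fy = (-13/3125) / (-52/625) = 1/20 ✓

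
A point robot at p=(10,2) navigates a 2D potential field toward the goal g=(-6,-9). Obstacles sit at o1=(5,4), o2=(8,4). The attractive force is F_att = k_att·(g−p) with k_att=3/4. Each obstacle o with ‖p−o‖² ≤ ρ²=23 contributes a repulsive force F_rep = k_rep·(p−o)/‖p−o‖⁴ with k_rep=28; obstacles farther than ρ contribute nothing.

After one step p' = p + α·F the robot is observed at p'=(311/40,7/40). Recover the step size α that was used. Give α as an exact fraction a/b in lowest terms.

α = 1/5

F_att = 3/4·(g−p) = 3/4·(-16,-11) = (-12.0000,-8.2500)
o1: d²=29 > ρ²=23 → inactive
o2: d²=8 ≤ ρ²=23; F_rep = 28·(2,-2)/8² = (0.8750,-0.8750)
F = F_att + ΣF_rep = (-11.1250,-9.1250)
Δp = p'−p = (-2.2250,-1.8250); α = Δx/Fx = (-89/40) / (-89/8) = 1/5
check: Δy/Fy = (-73/40) / (-73/8) = 1/5 ✓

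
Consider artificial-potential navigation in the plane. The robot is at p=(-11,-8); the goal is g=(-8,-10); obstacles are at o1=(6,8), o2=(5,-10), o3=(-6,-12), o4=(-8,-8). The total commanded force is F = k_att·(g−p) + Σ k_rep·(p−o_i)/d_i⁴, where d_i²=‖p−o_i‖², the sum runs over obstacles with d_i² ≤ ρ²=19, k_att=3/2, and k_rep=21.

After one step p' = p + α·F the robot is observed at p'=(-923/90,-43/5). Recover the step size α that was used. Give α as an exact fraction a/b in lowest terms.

F_att = 3/2·(g−p) = 3/2·(3,-2) = (4.5000,-3.0000)
o1: d²=545 > ρ²=19 → inactive
o2: d²=260 > ρ²=19 → inactive
o3: d²=41 > ρ²=19 → inactive
o4: d²=9 ≤ ρ²=19; F_rep = 21·(-3,0)/9² = (-0.7778,0.0000)
F = F_att + ΣF_rep = (3.7222,-3.0000)
Δp = p'−p = (0.7444,-0.6000); α = Δx/Fx = (67/90) / (67/18) = 1/5
check: Δy/Fy = (-3/5) / (-3) = 1/5 ✓

α = 1/5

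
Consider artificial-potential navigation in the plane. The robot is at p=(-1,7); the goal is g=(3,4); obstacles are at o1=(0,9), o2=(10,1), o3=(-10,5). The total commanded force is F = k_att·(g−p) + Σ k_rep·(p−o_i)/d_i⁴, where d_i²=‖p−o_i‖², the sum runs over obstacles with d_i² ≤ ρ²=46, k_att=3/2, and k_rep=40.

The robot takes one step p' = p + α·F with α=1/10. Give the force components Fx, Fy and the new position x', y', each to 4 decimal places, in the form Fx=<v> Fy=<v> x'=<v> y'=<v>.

F_att = 3/2·(g−p) = 3/2·(4,-3) = (6.0000,-4.5000)
o1: d²=5 ≤ ρ²=46; F_rep = 40·(-1,-2)/5² = (-1.6000,-3.2000)
o2: d²=157 > ρ²=46 → inactive
o3: d²=85 > ρ²=46 → inactive
F = F_att + ΣF_rep = (4.4000,-7.7000)
p' = p + 1/10·F = (-0.5600,6.2300)

Fx=4.4000 Fy=-7.7000 x'=-0.5600 y'=6.2300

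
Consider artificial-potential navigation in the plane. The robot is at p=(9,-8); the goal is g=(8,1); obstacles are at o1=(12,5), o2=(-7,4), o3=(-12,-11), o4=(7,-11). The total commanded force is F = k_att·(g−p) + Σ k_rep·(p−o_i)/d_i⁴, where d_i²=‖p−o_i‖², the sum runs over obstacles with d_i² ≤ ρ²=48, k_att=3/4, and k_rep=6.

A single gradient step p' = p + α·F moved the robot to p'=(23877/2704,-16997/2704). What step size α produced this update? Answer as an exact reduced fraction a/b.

F_att = 3/4·(g−p) = 3/4·(-1,9) = (-0.7500,6.7500)
o1: d²=178 > ρ²=48 → inactive
o2: d²=400 > ρ²=48 → inactive
o3: d²=450 > ρ²=48 → inactive
o4: d²=13 ≤ ρ²=48; F_rep = 6·(2,3)/13² = (0.0710,0.1065)
F = F_att + ΣF_rep = (-0.6790,6.8565)
Δp = p'−p = (-0.1697,1.7141); α = Δx/Fx = (-459/2704) / (-459/676) = 1/4
check: Δy/Fy = (4635/2704) / (4635/676) = 1/4 ✓

α = 1/4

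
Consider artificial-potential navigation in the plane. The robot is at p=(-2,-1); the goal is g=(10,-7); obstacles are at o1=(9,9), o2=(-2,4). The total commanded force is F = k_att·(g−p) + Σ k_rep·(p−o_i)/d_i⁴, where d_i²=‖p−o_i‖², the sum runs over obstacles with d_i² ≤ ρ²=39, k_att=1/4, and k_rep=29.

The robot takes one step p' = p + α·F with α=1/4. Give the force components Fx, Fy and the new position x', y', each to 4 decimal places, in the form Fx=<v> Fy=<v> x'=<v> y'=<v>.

F_att = 1/4·(g−p) = 1/4·(12,-6) = (3.0000,-1.5000)
o1: d²=221 > ρ²=39 → inactive
o2: d²=25 ≤ ρ²=39; F_rep = 29·(0,-5)/25² = (0.0000,-0.2320)
F = F_att + ΣF_rep = (3.0000,-1.7320)
p' = p + 1/4·F = (-1.2500,-1.4330)

Fx=3.0000 Fy=-1.7320 x'=-1.2500 y'=-1.4330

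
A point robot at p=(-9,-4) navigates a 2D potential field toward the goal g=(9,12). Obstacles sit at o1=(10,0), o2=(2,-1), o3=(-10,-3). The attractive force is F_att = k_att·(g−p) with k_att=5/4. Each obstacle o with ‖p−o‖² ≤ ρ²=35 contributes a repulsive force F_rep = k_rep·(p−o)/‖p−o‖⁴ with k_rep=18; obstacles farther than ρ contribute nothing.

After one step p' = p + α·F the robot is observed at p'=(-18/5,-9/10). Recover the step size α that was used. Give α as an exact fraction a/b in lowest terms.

F_att = 5/4·(g−p) = 5/4·(18,16) = (22.5000,20.0000)
o1: d²=377 > ρ²=35 → inactive
o2: d²=130 > ρ²=35 → inactive
o3: d²=2 ≤ ρ²=35; F_rep = 18·(1,-1)/2² = (4.5000,-4.5000)
F = F_att + ΣF_rep = (27.0000,15.5000)
Δp = p'−p = (5.4000,3.1000); α = Δx/Fx = (27/5) / (27) = 1/5
check: Δy/Fy = (31/10) / (31/2) = 1/5 ✓

α = 1/5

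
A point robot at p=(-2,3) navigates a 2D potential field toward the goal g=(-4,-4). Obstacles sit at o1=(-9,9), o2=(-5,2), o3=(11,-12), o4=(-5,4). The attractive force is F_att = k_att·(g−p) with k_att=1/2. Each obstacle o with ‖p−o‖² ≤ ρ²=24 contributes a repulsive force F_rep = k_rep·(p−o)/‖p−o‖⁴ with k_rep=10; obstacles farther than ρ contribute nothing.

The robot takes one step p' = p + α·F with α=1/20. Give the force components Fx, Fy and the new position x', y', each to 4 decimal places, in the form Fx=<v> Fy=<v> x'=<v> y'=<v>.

F_att = 1/2·(g−p) = 1/2·(-2,-7) = (-1.0000,-3.5000)
o1: d²=85 > ρ²=24 → inactive
o2: d²=10 ≤ ρ²=24; F_rep = 10·(3,1)/10² = (0.3000,0.1000)
o3: d²=394 > ρ²=24 → inactive
o4: d²=10 ≤ ρ²=24; F_rep = 10·(3,-1)/10² = (0.3000,-0.1000)
F = F_att + ΣF_rep = (-0.4000,-3.5000)
p' = p + 1/20·F = (-2.0200,2.8250)

Fx=-0.4000 Fy=-3.5000 x'=-2.0200 y'=2.8250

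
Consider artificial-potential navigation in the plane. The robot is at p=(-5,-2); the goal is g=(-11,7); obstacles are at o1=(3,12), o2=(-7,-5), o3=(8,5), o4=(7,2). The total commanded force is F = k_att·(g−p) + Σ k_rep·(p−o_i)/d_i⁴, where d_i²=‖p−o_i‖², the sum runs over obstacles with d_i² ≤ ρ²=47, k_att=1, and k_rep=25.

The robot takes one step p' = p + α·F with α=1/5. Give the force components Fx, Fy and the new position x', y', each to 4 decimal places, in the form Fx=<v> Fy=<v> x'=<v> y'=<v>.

F_att = 1·(g−p) = 1·(-6,9) = (-6.0000,9.0000)
o1: d²=260 > ρ²=47 → inactive
o2: d²=13 ≤ ρ²=47; F_rep = 25·(2,3)/13² = (0.2959,0.4438)
o3: d²=218 > ρ²=47 → inactive
o4: d²=160 > ρ²=47 → inactive
F = F_att + ΣF_rep = (-5.7041,9.4438)
p' = p + 1/5·F = (-6.1408,-0.1112)

Fx=-5.7041 Fy=9.4438 x'=-6.1408 y'=-0.1112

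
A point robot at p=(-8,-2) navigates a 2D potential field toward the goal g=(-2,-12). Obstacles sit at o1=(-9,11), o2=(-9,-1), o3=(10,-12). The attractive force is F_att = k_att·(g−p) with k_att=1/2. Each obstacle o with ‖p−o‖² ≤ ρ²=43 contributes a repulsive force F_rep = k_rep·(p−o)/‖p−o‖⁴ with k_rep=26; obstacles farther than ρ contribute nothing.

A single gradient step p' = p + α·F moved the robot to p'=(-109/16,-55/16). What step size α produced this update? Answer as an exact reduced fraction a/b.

F_att = 1/2·(g−p) = 1/2·(6,-10) = (3.0000,-5.0000)
o1: d²=170 > ρ²=43 → inactive
o2: d²=2 ≤ ρ²=43; F_rep = 26·(1,-1)/2² = (6.5000,-6.5000)
o3: d²=424 > ρ²=43 → inactive
F = F_att + ΣF_rep = (9.5000,-11.5000)
Δp = p'−p = (1.1875,-1.4375); α = Δx/Fx = (19/16) / (19/2) = 1/8
check: Δy/Fy = (-23/16) / (-23/2) = 1/8 ✓

α = 1/8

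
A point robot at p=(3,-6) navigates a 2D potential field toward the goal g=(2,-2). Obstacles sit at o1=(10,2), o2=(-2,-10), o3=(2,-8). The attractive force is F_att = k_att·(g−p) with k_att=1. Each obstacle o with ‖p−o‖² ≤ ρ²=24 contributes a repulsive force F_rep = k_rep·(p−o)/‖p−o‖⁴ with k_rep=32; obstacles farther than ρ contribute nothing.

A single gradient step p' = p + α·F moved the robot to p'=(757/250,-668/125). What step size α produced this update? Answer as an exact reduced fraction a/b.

F_att = 1·(g−p) = 1·(-1,4) = (-1.0000,4.0000)
o1: d²=113 > ρ²=24 → inactive
o2: d²=41 > ρ²=24 → inactive
o3: d²=5 ≤ ρ²=24; F_rep = 32·(1,2)/5² = (1.2800,2.5600)
F = F_att + ΣF_rep = (0.2800,6.5600)
Δp = p'−p = (0.0280,0.6560); α = Δx/Fx = (7/250) / (7/25) = 1/10
check: Δy/Fy = (82/125) / (164/25) = 1/10 ✓

α = 1/10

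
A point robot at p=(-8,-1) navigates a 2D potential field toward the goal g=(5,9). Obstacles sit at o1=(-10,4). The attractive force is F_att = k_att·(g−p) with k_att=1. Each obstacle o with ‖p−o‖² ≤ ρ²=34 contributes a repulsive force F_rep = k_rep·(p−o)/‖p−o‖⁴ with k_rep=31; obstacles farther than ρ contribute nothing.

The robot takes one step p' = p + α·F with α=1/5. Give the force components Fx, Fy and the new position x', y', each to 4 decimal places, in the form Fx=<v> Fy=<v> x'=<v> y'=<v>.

Fx=13.0737 Fy=9.8157 x'=-5.3853 y'=0.9631

F_att = 1·(g−p) = 1·(13,10) = (13.0000,10.0000)
o1: d²=29 ≤ ρ²=34; F_rep = 31·(2,-5)/29² = (0.0737,-0.1843)
F = F_att + ΣF_rep = (13.0737,9.8157)
p' = p + 1/5·F = (-5.3853,0.9631)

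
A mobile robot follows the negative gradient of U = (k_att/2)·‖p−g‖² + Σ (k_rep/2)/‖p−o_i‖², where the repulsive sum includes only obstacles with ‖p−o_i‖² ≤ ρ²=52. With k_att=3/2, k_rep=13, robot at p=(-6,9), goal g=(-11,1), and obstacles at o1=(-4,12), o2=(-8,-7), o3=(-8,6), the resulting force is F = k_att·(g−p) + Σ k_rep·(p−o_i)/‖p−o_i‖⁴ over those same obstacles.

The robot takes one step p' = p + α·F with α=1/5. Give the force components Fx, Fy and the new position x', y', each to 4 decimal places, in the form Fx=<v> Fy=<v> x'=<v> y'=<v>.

F_att = 3/2·(g−p) = 3/2·(-5,-8) = (-7.5000,-12.0000)
o1: d²=13 ≤ ρ²=52; F_rep = 13·(-2,-3)/13² = (-0.1538,-0.2308)
o2: d²=260 > ρ²=52 → inactive
o3: d²=13 ≤ ρ²=52; F_rep = 13·(2,3)/13² = (0.1538,0.2308)
F = F_att + ΣF_rep = (-7.5000,-12.0000)
p' = p + 1/5·F = (-7.5000,6.6000)

Fx=-7.5000 Fy=-12.0000 x'=-7.5000 y'=6.6000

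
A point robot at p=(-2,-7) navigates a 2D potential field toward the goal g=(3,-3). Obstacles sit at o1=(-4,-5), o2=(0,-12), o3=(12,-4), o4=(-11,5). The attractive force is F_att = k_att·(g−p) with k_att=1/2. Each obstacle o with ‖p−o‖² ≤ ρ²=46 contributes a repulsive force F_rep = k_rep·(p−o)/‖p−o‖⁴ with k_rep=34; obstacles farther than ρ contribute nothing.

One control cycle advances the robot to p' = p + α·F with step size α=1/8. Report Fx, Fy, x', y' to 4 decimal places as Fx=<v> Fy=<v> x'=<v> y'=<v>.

F_att = 1/2·(g−p) = 1/2·(5,4) = (2.5000,2.0000)
o1: d²=8 ≤ ρ²=46; F_rep = 34·(2,-2)/8² = (1.0625,-1.0625)
o2: d²=29 ≤ ρ²=46; F_rep = 34·(-2,5)/29² = (-0.0809,0.2021)
o3: d²=205 > ρ²=46 → inactive
o4: d²=225 > ρ²=46 → inactive
F = F_att + ΣF_rep = (3.4816,1.1396)
p' = p + 1/8·F = (-1.5648,-6.8575)

Fx=3.4816 Fy=1.1396 x'=-1.5648 y'=-6.8575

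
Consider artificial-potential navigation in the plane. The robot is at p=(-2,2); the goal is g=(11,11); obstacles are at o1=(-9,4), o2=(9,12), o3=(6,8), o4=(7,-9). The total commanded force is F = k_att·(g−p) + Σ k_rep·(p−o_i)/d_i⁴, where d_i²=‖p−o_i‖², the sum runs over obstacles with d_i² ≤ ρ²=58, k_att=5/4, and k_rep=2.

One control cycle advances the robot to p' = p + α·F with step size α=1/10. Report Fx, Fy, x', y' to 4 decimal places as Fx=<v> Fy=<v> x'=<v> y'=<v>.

F_att = 5/4·(g−p) = 5/4·(13,9) = (16.2500,11.2500)
o1: d²=53 ≤ ρ²=58; F_rep = 2·(7,-2)/53² = (0.0050,-0.0014)
o2: d²=221 > ρ²=58 → inactive
o3: d²=100 > ρ²=58 → inactive
o4: d²=202 > ρ²=58 → inactive
F = F_att + ΣF_rep = (16.2550,11.2486)
p' = p + 1/10·F = (-0.3745,3.1249)

Fx=16.2550 Fy=11.2486 x'=-0.3745 y'=3.1249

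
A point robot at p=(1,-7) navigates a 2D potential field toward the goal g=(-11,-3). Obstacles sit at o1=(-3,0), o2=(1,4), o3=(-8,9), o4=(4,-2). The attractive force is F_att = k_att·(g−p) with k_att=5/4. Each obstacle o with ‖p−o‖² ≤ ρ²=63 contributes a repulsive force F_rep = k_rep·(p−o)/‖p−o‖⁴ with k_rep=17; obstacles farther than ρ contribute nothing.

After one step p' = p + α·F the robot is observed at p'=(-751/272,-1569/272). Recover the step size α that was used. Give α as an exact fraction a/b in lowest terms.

α = 1/4

F_att = 5/4·(g−p) = 5/4·(-12,4) = (-15.0000,5.0000)
o1: d²=65 > ρ²=63 → inactive
o2: d²=121 > ρ²=63 → inactive
o3: d²=337 > ρ²=63 → inactive
o4: d²=34 ≤ ρ²=63; F_rep = 17·(-3,-5)/34² = (-0.0441,-0.0735)
F = F_att + ΣF_rep = (-15.0441,4.9265)
Δp = p'−p = (-3.7610,1.2316); α = Δx/Fx = (-1023/272) / (-1023/68) = 1/4
check: Δy/Fy = (335/272) / (335/68) = 1/4 ✓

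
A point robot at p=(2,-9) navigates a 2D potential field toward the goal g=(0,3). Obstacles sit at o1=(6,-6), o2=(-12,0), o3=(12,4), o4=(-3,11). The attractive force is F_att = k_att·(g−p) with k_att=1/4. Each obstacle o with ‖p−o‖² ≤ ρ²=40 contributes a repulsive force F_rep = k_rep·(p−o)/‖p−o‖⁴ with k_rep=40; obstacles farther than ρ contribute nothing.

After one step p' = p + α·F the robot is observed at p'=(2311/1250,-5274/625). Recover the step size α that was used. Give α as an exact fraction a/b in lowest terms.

α = 1/5

F_att = 1/4·(g−p) = 1/4·(-2,12) = (-0.5000,3.0000)
o1: d²=25 ≤ ρ²=40; F_rep = 40·(-4,-3)/25² = (-0.2560,-0.1920)
o2: d²=277 > ρ²=40 → inactive
o3: d²=269 > ρ²=40 → inactive
o4: d²=425 > ρ²=40 → inactive
F = F_att + ΣF_rep = (-0.7560,2.8080)
Δp = p'−p = (-0.1512,0.5616); α = Δx/Fx = (-189/1250) / (-189/250) = 1/5
check: Δy/Fy = (351/625) / (351/125) = 1/5 ✓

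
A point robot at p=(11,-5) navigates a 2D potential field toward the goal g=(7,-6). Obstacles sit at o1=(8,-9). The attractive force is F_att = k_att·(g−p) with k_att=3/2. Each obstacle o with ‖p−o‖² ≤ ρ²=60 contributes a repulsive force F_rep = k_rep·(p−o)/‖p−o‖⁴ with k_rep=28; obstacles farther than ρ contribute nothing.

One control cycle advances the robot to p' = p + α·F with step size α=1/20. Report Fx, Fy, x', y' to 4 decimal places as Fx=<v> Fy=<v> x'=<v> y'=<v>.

F_att = 3/2·(g−p) = 3/2·(-4,-1) = (-6.0000,-1.5000)
o1: d²=25 ≤ ρ²=60; F_rep = 28·(3,4)/25² = (0.1344,0.1792)
F = F_att + ΣF_rep = (-5.8656,-1.3208)
p' = p + 1/20·F = (10.7067,-5.0660)

Fx=-5.8656 Fy=-1.3208 x'=10.7067 y'=-5.0660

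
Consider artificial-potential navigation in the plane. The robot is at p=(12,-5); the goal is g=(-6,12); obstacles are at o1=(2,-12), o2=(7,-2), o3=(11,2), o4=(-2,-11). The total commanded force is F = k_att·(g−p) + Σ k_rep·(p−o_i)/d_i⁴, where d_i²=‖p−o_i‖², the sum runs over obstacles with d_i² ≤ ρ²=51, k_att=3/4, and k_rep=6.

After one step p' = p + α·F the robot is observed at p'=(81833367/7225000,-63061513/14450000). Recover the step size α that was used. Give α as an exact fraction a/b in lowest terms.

F_att = 3/4·(g−p) = 3/4·(-18,17) = (-13.5000,12.7500)
o1: d²=149 > ρ²=51 → inactive
o2: d²=34 ≤ ρ²=51; F_rep = 6·(5,-3)/34² = (0.0260,-0.0156)
o3: d²=50 ≤ ρ²=51; F_rep = 6·(1,-7)/50² = (0.0024,-0.0168)
o4: d²=232 > ρ²=51 → inactive
F = F_att + ΣF_rep = (-13.4716,12.7176)
Δp = p'−p = (-0.6736,0.6359); α = Δx/Fx = (-4866633/7225000) / (-4866633/361250) = 1/20
check: Δy/Fy = (9188487/14450000) / (9188487/722500) = 1/20 ✓

α = 1/20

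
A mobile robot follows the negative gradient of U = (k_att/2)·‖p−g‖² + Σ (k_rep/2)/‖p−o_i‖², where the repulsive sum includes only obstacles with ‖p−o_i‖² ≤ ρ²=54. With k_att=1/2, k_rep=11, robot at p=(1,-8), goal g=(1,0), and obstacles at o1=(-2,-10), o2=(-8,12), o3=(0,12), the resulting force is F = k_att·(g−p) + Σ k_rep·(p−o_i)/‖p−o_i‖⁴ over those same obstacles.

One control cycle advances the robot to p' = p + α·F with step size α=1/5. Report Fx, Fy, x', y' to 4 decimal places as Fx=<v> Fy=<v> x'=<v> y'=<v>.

F_att = 1/2·(g−p) = 1/2·(0,8) = (0.0000,4.0000)
o1: d²=13 ≤ ρ²=54; F_rep = 11·(3,2)/13² = (0.1953,0.1302)
o2: d²=481 > ρ²=54 → inactive
o3: d²=401 > ρ²=54 → inactive
F = F_att + ΣF_rep = (0.1953,4.1302)
p' = p + 1/5·F = (1.0391,-7.1740)

Fx=0.1953 Fy=4.1302 x'=1.0391 y'=-7.1740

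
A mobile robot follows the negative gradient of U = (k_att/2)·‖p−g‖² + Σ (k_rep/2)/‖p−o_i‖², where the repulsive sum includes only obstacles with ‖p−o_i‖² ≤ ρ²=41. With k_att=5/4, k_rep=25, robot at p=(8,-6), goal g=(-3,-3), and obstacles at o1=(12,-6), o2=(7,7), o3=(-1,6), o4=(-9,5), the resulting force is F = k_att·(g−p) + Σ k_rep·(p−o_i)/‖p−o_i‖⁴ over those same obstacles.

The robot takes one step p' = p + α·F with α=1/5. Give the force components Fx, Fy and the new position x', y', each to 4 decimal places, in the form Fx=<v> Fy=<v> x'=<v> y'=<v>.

F_att = 5/4·(g−p) = 5/4·(-11,3) = (-13.7500,3.7500)
o1: d²=16 ≤ ρ²=41; F_rep = 25·(-4,0)/16² = (-0.3906,0.0000)
o2: d²=170 > ρ²=41 → inactive
o3: d²=225 > ρ²=41 → inactive
o4: d²=410 > ρ²=41 → inactive
F = F_att + ΣF_rep = (-14.1406,3.7500)
p' = p + 1/5·F = (5.1719,-5.2500)

Fx=-14.1406 Fy=3.7500 x'=5.1719 y'=-5.2500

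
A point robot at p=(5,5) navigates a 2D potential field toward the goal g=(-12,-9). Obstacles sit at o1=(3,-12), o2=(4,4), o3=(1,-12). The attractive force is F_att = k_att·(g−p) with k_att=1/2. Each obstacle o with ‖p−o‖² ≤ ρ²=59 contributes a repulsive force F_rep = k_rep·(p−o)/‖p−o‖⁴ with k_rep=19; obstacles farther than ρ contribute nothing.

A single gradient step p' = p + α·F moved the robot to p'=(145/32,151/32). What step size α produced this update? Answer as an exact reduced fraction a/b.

F_att = 1/2·(g−p) = 1/2·(-17,-14) = (-8.5000,-7.0000)
o1: d²=293 > ρ²=59 → inactive
o2: d²=2 ≤ ρ²=59; F_rep = 19·(1,1)/2² = (4.7500,4.7500)
o3: d²=305 > ρ²=59 → inactive
F = F_att + ΣF_rep = (-3.7500,-2.2500)
Δp = p'−p = (-0.4688,-0.2812); α = Δx/Fx = (-15/32) / (-15/4) = 1/8
check: Δy/Fy = (-9/32) / (-9/4) = 1/8 ✓

α = 1/8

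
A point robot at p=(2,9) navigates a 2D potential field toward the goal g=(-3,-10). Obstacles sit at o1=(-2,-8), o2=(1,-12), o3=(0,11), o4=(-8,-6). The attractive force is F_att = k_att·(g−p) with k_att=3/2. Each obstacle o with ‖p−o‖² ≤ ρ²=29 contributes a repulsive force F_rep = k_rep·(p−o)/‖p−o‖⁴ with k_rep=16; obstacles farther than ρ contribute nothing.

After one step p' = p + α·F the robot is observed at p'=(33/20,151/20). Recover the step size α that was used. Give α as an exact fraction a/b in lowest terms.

α = 1/20

F_att = 3/2·(g−p) = 3/2·(-5,-19) = (-7.5000,-28.5000)
o1: d²=305 > ρ²=29 → inactive
o2: d²=442 > ρ²=29 → inactive
o3: d²=8 ≤ ρ²=29; F_rep = 16·(2,-2)/8² = (0.5000,-0.5000)
o4: d²=325 > ρ²=29 → inactive
F = F_att + ΣF_rep = (-7.0000,-29.0000)
Δp = p'−p = (-0.3500,-1.4500); α = Δx/Fx = (-7/20) / (-7) = 1/20
check: Δy/Fy = (-29/20) / (-29) = 1/20 ✓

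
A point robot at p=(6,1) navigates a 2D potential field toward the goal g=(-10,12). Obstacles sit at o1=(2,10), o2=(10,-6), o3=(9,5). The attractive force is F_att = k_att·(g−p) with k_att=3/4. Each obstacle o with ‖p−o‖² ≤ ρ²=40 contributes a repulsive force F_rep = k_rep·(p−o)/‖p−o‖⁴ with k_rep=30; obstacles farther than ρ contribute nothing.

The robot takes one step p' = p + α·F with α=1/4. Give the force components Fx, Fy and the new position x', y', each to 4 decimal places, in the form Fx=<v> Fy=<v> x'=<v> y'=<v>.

F_att = 3/4·(g−p) = 3/4·(-16,11) = (-12.0000,8.2500)
o1: d²=97 > ρ²=40 → inactive
o2: d²=65 > ρ²=40 → inactive
o3: d²=25 ≤ ρ²=40; F_rep = 30·(-3,-4)/25² = (-0.1440,-0.1920)
F = F_att + ΣF_rep = (-12.1440,8.0580)
p' = p + 1/4·F = (2.9640,3.0145)

Fx=-12.1440 Fy=8.0580 x'=2.9640 y'=3.0145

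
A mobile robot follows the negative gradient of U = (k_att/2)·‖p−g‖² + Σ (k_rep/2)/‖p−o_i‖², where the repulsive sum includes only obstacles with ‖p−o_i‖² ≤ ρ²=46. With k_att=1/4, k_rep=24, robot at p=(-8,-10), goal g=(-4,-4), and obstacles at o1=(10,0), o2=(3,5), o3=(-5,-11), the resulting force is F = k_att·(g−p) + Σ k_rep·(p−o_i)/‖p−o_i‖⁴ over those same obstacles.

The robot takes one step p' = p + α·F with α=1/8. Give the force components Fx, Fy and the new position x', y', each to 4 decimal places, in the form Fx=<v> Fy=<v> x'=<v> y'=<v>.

F_att = 1/4·(g−p) = 1/4·(4,6) = (1.0000,1.5000)
o1: d²=424 > ρ²=46 → inactive
o2: d²=346 > ρ²=46 → inactive
o3: d²=10 ≤ ρ²=46; F_rep = 24·(-3,1)/10² = (-0.7200,0.2400)
F = F_att + ΣF_rep = (0.2800,1.7400)
p' = p + 1/8·F = (-7.9650,-9.7825)

Fx=0.2800 Fy=1.7400 x'=-7.9650 y'=-9.7825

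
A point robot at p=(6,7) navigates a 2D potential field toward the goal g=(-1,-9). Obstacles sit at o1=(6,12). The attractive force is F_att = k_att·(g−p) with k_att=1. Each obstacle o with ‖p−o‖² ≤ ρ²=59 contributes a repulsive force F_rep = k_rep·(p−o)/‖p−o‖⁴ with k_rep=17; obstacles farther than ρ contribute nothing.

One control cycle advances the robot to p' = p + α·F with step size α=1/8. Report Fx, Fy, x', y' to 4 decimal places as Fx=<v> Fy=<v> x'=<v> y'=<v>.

Fx=-7.0000 Fy=-16.1360 x'=5.1250 y'=4.9830

F_att = 1·(g−p) = 1·(-7,-16) = (-7.0000,-16.0000)
o1: d²=25 ≤ ρ²=59; F_rep = 17·(0,-5)/25² = (0.0000,-0.1360)
F = F_att + ΣF_rep = (-7.0000,-16.1360)
p' = p + 1/8·F = (5.1250,4.9830)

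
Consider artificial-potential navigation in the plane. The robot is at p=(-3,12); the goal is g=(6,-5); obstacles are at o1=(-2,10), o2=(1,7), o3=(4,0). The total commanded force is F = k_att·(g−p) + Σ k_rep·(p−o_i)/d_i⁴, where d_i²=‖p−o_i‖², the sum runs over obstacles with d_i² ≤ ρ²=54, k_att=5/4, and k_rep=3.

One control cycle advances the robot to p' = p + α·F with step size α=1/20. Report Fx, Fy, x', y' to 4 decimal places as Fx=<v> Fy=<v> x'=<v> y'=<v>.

Fx=11.1229 Fy=-21.0011 x'=-2.4439 y'=10.9499

F_att = 5/4·(g−p) = 5/4·(9,-17) = (11.2500,-21.2500)
o1: d²=5 ≤ ρ²=54; F_rep = 3·(-1,2)/5² = (-0.1200,0.2400)
o2: d²=41 ≤ ρ²=54; F_rep = 3·(-4,5)/41² = (-0.0071,0.0089)
o3: d²=193 > ρ²=54 → inactive
F = F_att + ΣF_rep = (11.1229,-21.0011)
p' = p + 1/20·F = (-2.4439,10.9499)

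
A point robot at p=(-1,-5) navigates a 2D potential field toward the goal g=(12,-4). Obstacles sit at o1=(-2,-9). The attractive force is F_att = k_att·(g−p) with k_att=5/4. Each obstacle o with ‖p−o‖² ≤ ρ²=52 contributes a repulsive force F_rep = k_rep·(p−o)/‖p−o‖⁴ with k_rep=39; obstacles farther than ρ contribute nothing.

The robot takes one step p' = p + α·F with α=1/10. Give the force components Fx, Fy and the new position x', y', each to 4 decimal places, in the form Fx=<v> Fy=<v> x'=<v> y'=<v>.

F_att = 5/4·(g−p) = 5/4·(13,1) = (16.2500,1.2500)
o1: d²=17 ≤ ρ²=52; F_rep = 39·(1,4)/17² = (0.1349,0.5398)
F = F_att + ΣF_rep = (16.3849,1.7898)
p' = p + 1/10·F = (0.6385,-4.8210)

Fx=16.3849 Fy=1.7898 x'=0.6385 y'=-4.8210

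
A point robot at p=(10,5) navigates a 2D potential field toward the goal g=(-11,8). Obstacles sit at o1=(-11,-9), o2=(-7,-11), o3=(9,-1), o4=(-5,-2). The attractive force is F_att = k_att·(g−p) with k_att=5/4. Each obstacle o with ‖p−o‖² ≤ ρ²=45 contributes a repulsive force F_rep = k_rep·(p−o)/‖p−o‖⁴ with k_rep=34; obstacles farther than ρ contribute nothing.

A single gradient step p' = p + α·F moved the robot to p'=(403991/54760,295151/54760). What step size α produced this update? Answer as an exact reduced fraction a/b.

α = 1/10

F_att = 5/4·(g−p) = 5/4·(-21,3) = (-26.2500,3.7500)
o1: d²=637 > ρ²=45 → inactive
o2: d²=545 > ρ²=45 → inactive
o3: d²=37 ≤ ρ²=45; F_rep = 34·(1,6)/37² = (0.0248,0.1490)
o4: d²=274 > ρ²=45 → inactive
F = F_att + ΣF_rep = (-26.2252,3.8990)
Δp = p'−p = (-2.6225,0.3899); α = Δx/Fx = (-143609/54760) / (-143609/5476) = 1/10
check: Δy/Fy = (21351/54760) / (21351/5476) = 1/10 ✓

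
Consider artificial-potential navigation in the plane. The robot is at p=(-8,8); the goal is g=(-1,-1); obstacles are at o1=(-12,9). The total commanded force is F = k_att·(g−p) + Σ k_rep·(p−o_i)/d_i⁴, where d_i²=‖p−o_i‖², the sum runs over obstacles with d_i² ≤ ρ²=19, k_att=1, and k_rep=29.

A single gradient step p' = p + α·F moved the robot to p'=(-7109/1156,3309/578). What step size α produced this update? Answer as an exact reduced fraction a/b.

F_att = 1·(g−p) = 1·(7,-9) = (7.0000,-9.0000)
o1: d²=17 ≤ ρ²=19; F_rep = 29·(4,-1)/17² = (0.4014,-0.1003)
F = F_att + ΣF_rep = (7.4014,-9.1003)
Δp = p'−p = (1.8503,-2.2751); α = Δx/Fx = (2139/1156) / (2139/289) = 1/4
check: Δy/Fy = (-1315/578) / (-2630/289) = 1/4 ✓

α = 1/4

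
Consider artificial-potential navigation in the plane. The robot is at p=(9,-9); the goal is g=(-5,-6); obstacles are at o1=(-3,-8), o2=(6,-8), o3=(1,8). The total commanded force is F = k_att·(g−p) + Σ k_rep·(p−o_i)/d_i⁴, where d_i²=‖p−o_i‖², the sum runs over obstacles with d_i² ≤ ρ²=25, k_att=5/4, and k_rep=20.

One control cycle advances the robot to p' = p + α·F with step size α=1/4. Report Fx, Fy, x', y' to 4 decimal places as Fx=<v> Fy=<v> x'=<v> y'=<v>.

Fx=-16.9000 Fy=3.5500 x'=4.7750 y'=-8.1125

F_att = 5/4·(g−p) = 5/4·(-14,3) = (-17.5000,3.7500)
o1: d²=145 > ρ²=25 → inactive
o2: d²=10 ≤ ρ²=25; F_rep = 20·(3,-1)/10² = (0.6000,-0.2000)
o3: d²=353 > ρ²=25 → inactive
F = F_att + ΣF_rep = (-16.9000,3.5500)
p' = p + 1/4·F = (4.7750,-8.1125)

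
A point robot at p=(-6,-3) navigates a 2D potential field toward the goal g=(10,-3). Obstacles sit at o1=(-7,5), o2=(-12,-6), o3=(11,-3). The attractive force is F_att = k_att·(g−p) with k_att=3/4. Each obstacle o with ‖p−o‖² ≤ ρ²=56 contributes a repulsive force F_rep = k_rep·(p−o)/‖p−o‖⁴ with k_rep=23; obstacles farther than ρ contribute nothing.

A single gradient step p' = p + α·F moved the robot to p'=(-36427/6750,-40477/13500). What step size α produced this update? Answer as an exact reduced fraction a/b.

F_att = 3/4·(g−p) = 3/4·(16,0) = (12.0000,0.0000)
o1: d²=65 > ρ²=56 → inactive
o2: d²=45 ≤ ρ²=56; F_rep = 23·(6,3)/45² = (0.0681,0.0341)
o3: d²=289 > ρ²=56 → inactive
F = F_att + ΣF_rep = (12.0681,0.0341)
Δp = p'−p = (0.6034,0.0017); α = Δx/Fx = (4073/6750) / (8146/675) = 1/20
check: Δy/Fy = (23/13500) / (23/675) = 1/20 ✓

α = 1/20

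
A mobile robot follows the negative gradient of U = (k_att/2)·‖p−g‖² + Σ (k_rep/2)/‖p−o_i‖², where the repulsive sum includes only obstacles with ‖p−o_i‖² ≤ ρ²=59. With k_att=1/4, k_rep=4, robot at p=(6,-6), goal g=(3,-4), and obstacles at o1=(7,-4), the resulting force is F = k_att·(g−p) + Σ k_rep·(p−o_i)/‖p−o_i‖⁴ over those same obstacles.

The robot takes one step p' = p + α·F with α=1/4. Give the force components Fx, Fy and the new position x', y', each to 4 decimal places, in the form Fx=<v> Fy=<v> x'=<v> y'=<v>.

F_att = 1/4·(g−p) = 1/4·(-3,2) = (-0.7500,0.5000)
o1: d²=5 ≤ ρ²=59; F_rep = 4·(-1,-2)/5² = (-0.1600,-0.3200)
F = F_att + ΣF_rep = (-0.9100,0.1800)
p' = p + 1/4·F = (5.7725,-5.9550)

Fx=-0.9100 Fy=0.1800 x'=5.7725 y'=-5.9550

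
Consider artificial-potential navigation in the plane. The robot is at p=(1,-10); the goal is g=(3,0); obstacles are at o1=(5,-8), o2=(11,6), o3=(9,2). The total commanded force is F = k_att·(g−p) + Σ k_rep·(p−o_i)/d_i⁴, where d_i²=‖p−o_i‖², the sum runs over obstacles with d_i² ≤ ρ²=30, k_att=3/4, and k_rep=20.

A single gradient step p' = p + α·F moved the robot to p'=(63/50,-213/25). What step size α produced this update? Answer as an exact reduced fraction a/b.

F_att = 3/4·(g−p) = 3/4·(2,10) = (1.5000,7.5000)
o1: d²=20 ≤ ρ²=30; F_rep = 20·(-4,-2)/20² = (-0.2000,-0.1000)
o2: d²=356 > ρ²=30 → inactive
o3: d²=208 > ρ²=30 → inactive
F = F_att + ΣF_rep = (1.3000,7.4000)
Δp = p'−p = (0.2600,1.4800); α = Δx/Fx = (13/50) / (13/10) = 1/5
check: Δy/Fy = (37/25) / (37/5) = 1/5 ✓

α = 1/5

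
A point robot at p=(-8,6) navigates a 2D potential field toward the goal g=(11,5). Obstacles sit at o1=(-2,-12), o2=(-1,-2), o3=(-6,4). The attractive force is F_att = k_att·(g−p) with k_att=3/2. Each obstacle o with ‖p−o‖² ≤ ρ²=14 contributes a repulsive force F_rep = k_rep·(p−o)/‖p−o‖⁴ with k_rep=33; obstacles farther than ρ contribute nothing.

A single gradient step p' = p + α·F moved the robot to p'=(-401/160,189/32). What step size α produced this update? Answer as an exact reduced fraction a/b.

F_att = 3/2·(g−p) = 3/2·(19,-1) = (28.5000,-1.5000)
o1: d²=360 > ρ²=14 → inactive
o2: d²=113 > ρ²=14 → inactive
o3: d²=8 ≤ ρ²=14; F_rep = 33·(-2,2)/8² = (-1.0312,1.0312)
F = F_att + ΣF_rep = (27.4688,-0.4688)
Δp = p'−p = (5.4938,-0.0938); α = Δx/Fx = (879/160) / (879/32) = 1/5
check: Δy/Fy = (-3/32) / (-15/32) = 1/5 ✓

α = 1/5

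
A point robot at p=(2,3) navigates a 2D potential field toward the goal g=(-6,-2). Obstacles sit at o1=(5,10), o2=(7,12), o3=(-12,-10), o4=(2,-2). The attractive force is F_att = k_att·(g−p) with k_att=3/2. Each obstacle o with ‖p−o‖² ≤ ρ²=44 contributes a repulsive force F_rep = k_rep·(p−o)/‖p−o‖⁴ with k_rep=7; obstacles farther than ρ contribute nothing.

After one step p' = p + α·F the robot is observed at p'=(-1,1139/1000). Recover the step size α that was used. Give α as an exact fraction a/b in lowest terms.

F_att = 3/2·(g−p) = 3/2·(-8,-5) = (-12.0000,-7.5000)
o1: d²=58 > ρ²=44 → inactive
o2: d²=106 > ρ²=44 → inactive
o3: d²=365 > ρ²=44 → inactive
o4: d²=25 ≤ ρ²=44; F_rep = 7·(0,5)/25² = (0.0000,0.0560)
F = F_att + ΣF_rep = (-12.0000,-7.4440)
Δp = p'−p = (-3.0000,-1.8610); α = Δx/Fx = (-3) / (-12) = 1/4
check: Δy/Fy = (-1861/1000) / (-1861/250) = 1/4 ✓

α = 1/4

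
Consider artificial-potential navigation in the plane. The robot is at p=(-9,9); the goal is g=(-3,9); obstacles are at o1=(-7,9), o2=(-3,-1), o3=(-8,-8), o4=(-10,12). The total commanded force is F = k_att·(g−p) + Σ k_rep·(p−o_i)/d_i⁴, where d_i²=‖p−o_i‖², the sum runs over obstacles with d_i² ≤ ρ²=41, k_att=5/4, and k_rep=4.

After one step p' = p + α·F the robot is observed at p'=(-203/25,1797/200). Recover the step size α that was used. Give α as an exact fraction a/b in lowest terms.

α = 1/8

F_att = 5/4·(g−p) = 5/4·(6,0) = (7.5000,0.0000)
o1: d²=4 ≤ ρ²=41; F_rep = 4·(-2,0)/4² = (-0.5000,0.0000)
o2: d²=136 > ρ²=41 → inactive
o3: d²=290 > ρ²=41 → inactive
o4: d²=10 ≤ ρ²=41; F_rep = 4·(1,-3)/10² = (0.0400,-0.1200)
F = F_att + ΣF_rep = (7.0400,-0.1200)
Δp = p'−p = (0.8800,-0.0150); α = Δx/Fx = (22/25) / (176/25) = 1/8
check: Δy/Fy = (-3/200) / (-3/25) = 1/8 ✓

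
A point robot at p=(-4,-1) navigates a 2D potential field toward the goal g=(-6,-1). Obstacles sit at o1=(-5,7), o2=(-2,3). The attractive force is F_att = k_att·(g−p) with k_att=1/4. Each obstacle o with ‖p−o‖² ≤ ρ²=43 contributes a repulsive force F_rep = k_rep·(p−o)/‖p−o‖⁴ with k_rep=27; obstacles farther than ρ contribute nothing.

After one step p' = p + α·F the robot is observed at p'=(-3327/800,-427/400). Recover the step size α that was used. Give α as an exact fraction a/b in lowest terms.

α = 1/4

F_att = 1/4·(g−p) = 1/4·(-2,0) = (-0.5000,0.0000)
o1: d²=65 > ρ²=43 → inactive
o2: d²=20 ≤ ρ²=43; F_rep = 27·(-2,-4)/20² = (-0.1350,-0.2700)
F = F_att + ΣF_rep = (-0.6350,-0.2700)
Δp = p'−p = (-0.1588,-0.0675); α = Δx/Fx = (-127/800) / (-127/200) = 1/4
check: Δy/Fy = (-27/400) / (-27/100) = 1/4 ✓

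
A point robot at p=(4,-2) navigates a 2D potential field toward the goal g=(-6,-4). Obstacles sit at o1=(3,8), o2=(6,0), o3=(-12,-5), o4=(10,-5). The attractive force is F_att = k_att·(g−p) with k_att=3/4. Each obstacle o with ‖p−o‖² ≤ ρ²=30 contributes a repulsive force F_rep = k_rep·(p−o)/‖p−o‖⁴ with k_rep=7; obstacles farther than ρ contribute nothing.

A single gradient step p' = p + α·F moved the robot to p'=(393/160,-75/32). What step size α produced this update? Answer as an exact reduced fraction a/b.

α = 1/5

F_att = 3/4·(g−p) = 3/4·(-10,-2) = (-7.5000,-1.5000)
o1: d²=101 > ρ²=30 → inactive
o2: d²=8 ≤ ρ²=30; F_rep = 7·(-2,-2)/8² = (-0.2188,-0.2188)
o3: d²=265 > ρ²=30 → inactive
o4: d²=45 > ρ²=30 → inactive
F = F_att + ΣF_rep = (-7.7188,-1.7188)
Δp = p'−p = (-1.5437,-0.3438); α = Δx/Fx = (-247/160) / (-247/32) = 1/5
check: Δy/Fy = (-11/32) / (-55/32) = 1/5 ✓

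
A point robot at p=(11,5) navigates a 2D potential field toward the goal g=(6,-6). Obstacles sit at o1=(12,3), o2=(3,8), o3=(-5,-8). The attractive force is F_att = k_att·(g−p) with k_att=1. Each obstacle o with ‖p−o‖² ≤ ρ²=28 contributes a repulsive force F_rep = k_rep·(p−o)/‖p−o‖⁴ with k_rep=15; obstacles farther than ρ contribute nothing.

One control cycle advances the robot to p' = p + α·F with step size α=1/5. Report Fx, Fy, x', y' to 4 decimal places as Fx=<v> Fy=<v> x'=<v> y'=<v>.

Fx=-5.6000 Fy=-9.8000 x'=9.8800 y'=3.0400

F_att = 1·(g−p) = 1·(-5,-11) = (-5.0000,-11.0000)
o1: d²=5 ≤ ρ²=28; F_rep = 15·(-1,2)/5² = (-0.6000,1.2000)
o2: d²=73 > ρ²=28 → inactive
o3: d²=425 > ρ²=28 → inactive
F = F_att + ΣF_rep = (-5.6000,-9.8000)
p' = p + 1/5·F = (9.8800,3.0400)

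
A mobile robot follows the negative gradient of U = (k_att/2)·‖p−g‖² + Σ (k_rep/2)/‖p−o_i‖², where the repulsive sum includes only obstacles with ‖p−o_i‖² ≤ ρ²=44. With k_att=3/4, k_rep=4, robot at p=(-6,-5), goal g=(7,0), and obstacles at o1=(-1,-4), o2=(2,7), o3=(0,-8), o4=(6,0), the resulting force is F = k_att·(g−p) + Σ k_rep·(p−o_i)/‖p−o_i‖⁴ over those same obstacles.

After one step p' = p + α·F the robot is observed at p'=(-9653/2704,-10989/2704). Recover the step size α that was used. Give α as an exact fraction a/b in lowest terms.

α = 1/4

F_att = 3/4·(g−p) = 3/4·(13,5) = (9.7500,3.7500)
o1: d²=26 ≤ ρ²=44; F_rep = 4·(-5,-1)/26² = (-0.0296,-0.0059)
o2: d²=208 > ρ²=44 → inactive
o3: d²=45 > ρ²=44 → inactive
o4: d²=169 > ρ²=44 → inactive
F = F_att + ΣF_rep = (9.7204,3.7441)
Δp = p'−p = (2.4301,0.9360); α = Δx/Fx = (6571/2704) / (6571/676) = 1/4
check: Δy/Fy = (2531/2704) / (2531/676) = 1/4 ✓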